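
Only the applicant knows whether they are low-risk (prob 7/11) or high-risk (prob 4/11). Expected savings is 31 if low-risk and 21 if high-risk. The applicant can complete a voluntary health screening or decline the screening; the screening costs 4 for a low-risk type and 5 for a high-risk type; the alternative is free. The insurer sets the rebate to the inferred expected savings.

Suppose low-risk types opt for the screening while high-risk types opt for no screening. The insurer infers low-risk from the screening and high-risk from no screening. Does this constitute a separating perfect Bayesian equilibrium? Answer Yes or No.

Under these beliefs, the screening earns rebate 31 and no screening earns rebate 21.
low-risk: the screening nets 31 − 4 = 27; no screening nets 21. low-risk prefers the screening.
high-risk: the screening nets 31 − 5 = 26; no screening nets 21. high-risk would deviate to the screening.
high-risk has a profitable deviation, so the profile is not an equilibrium.

No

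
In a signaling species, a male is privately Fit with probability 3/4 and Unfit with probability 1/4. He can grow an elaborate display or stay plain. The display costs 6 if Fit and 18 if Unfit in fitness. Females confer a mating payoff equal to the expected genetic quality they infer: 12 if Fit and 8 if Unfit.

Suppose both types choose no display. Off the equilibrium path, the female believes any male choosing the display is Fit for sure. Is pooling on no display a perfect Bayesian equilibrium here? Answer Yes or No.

On path, the female holds the prior and pays 3/4·12 + 1/4·8 = 11. Off path (the display), believing Fit, it pays 12.
Fit: no display nets 11; the display nets 12 − 6 = 6. Fit stays.
Unfit: no display nets 11; the display nets 12 − 18 = -6. Unfit stays.
No type deviates, so pooling is sustained.

Yes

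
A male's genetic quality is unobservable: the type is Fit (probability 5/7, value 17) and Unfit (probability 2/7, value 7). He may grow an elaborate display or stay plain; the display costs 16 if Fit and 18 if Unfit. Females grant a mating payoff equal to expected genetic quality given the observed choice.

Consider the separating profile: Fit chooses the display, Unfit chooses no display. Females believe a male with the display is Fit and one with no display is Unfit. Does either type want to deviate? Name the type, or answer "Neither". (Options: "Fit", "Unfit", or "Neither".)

The display pays 17; no display pays 7.
Fit: assigned the display, nets 17 − 16 = 1; deviating to no display nets 7.
Unfit: assigned no display, nets 7; deviating to the display nets 17 − 18 = -1.
The Fit type gains 6 by deviating.

Fit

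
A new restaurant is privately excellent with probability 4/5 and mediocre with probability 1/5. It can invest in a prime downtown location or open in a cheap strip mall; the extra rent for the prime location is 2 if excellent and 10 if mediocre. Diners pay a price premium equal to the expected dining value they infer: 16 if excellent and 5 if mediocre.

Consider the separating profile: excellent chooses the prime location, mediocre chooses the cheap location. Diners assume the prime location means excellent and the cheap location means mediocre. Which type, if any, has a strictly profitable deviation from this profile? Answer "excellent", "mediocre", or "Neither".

The prime location pays 16; the cheap location pays 5.
excellent: assigned the prime location, nets 16 − 2 = 14; deviating to the cheap location nets 5.
mediocre: assigned the cheap location, nets 5; deviating to the prime location nets 16 − 10 = 6.
The mediocre type gains 1 by deviating.

mediocre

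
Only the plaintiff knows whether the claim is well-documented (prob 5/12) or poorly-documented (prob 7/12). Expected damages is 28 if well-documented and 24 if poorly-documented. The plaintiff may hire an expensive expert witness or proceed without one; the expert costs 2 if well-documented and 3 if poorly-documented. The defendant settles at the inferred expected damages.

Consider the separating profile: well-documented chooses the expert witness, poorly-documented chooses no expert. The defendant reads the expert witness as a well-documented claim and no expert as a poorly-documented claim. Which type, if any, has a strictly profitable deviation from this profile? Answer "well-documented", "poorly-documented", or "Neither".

The expert witness pays 28; no expert pays 24.
well-documented: assigned the expert witness, nets 28 − 2 = 26; deviating to no expert nets 24.
poorly-documented: assigned no expert, nets 24; deviating to the expert witness nets 28 − 3 = 25.
The poorly-documented type gains 1 by deviating.

poorly-documented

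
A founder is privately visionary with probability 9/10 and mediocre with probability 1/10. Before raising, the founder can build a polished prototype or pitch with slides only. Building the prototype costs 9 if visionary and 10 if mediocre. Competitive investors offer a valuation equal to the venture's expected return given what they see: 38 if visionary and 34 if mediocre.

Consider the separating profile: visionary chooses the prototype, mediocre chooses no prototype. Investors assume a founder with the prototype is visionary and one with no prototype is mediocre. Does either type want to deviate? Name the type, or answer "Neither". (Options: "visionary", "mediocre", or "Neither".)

visionary

The prototype pays 38; no prototype pays 34.
visionary: assigned the prototype, nets 38 − 9 = 29; deviating to no prototype nets 34.
mediocre: assigned no prototype, nets 34; deviating to the prototype nets 38 − 10 = 28.
The visionary type gains 5 by deviating.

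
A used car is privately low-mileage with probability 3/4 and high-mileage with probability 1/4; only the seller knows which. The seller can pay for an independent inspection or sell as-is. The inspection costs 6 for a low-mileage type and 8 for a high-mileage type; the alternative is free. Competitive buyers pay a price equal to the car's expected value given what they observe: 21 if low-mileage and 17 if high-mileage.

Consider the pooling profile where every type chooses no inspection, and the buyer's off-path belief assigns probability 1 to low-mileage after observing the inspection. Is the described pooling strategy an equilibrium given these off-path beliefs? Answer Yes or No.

Yes

On path, the buyer holds the prior and pays 3/4·21 + 1/4·17 = 20. Off path (the inspection), believing low-mileage, it pays 21.
low-mileage: no inspection nets 20; the inspection nets 21 − 6 = 15. low-mileage stays.
high-mileage: no inspection nets 20; the inspection nets 21 − 8 = 13. high-mileage stays.
No type deviates, so pooling is sustained.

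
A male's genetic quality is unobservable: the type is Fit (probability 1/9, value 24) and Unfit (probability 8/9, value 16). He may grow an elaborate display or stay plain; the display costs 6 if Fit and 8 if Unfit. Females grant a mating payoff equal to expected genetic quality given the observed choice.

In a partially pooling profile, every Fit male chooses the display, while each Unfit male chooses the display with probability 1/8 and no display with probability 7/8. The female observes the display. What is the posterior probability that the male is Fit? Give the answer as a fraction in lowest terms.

1/2

P(the display) = (1/9)·1 + (8/9)·(1/8) = 2/9.
By Bayes' rule, P(Fit | the display) = (1/9) / (2/9) = 1/2.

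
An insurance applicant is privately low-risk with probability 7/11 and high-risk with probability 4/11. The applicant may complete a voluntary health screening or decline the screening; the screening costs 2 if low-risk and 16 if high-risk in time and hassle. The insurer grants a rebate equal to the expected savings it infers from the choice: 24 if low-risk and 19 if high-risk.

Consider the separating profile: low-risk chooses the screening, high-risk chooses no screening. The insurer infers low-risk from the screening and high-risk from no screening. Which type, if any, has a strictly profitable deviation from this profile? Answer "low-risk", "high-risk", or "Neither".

Neither

The screening pays 24; no screening pays 19.
low-risk: assigned the screening, nets 24 − 2 = 22; deviating to no screening nets 19.
high-risk: assigned no screening, nets 19; deviating to the screening nets 24 − 16 = 8.
Both types strictly prefer their assigned action; no profitable deviation.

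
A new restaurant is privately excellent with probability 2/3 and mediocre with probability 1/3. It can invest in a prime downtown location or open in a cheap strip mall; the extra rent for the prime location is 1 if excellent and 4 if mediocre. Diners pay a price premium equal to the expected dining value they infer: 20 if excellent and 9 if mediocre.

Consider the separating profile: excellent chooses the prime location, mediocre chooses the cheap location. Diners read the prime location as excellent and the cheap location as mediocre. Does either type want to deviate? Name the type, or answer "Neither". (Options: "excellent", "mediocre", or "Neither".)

mediocre

The prime location pays 20; the cheap location pays 9.
excellent: assigned the prime location, nets 20 − 1 = 19; deviating to the cheap location nets 9.
mediocre: assigned the cheap location, nets 9; deviating to the prime location nets 20 − 4 = 16.
The mediocre type gains 7 by deviating.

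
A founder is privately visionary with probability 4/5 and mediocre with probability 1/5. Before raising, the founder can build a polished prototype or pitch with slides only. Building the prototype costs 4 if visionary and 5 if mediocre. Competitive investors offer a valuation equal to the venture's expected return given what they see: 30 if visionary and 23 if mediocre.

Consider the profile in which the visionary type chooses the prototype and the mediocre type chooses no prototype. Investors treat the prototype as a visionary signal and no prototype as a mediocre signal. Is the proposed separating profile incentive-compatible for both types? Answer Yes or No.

No

Under these beliefs, the prototype earns valuation 30 and no prototype earns valuation 23.
visionary: the prototype nets 30 − 4 = 26; no prototype nets 23. visionary prefers the prototype.
mediocre: the prototype nets 30 − 5 = 25; no prototype nets 23. mediocre would deviate to the prototype.
mediocre has a profitable deviation, so the profile is not an equilibrium.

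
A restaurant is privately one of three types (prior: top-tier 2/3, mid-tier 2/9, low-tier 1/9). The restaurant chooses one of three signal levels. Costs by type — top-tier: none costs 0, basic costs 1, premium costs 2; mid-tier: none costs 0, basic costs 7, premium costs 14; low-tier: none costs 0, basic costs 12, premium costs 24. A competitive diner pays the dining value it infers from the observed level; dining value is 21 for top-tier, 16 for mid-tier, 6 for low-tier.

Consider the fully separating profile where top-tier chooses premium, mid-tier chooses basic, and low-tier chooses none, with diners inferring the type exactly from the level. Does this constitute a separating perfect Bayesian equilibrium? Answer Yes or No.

Yes

Separating price premiums: premium → 21, basic → 16, none → 6.
top-tier (assigned premium): none: 6 − 0 = 6; basic: 16 − 1 = 15; premium: 21 − 2 = 19. top-tier stays.
mid-tier (assigned basic): none: 6 − 0 = 6; basic: 16 − 7 = 9; premium: 21 − 14 = 7. mid-tier stays.
low-tier (assigned none): none: 6 − 0 = 6; basic: 16 − 12 = 4; premium: 21 − 24 = -3. low-tier stays.
Every type prefers its assigned level; separation holds.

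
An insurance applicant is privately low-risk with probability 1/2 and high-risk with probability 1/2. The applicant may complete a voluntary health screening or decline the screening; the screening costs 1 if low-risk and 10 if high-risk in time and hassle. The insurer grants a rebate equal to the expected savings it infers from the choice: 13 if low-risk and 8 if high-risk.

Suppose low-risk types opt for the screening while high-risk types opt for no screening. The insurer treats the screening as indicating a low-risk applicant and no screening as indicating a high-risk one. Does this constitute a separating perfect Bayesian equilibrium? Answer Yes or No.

Under these beliefs, the screening earns rebate 13 and no screening earns rebate 8.
low-risk: the screening nets 13 − 1 = 12; no screening nets 8. low-risk prefers the screening.
high-risk: the screening nets 13 − 10 = 3; no screening nets 8. high-risk prefers no screening.
Neither type deviates, so the separating profile is an equilibrium.

Yes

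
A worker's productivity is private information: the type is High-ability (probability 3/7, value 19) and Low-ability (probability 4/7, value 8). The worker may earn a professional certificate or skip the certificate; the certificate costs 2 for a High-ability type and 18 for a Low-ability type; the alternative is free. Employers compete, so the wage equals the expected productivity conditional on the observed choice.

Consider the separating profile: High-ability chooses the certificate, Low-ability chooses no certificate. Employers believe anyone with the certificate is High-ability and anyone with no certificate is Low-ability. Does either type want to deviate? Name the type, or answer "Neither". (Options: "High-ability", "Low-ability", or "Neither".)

Neither

The certificate pays 19; no certificate pays 8.
High-ability: assigned the certificate, nets 19 − 2 = 17; deviating to no certificate nets 8.
Low-ability: assigned no certificate, nets 8; deviating to the certificate nets 19 − 18 = 1.
Both types strictly prefer their assigned action; no profitable deviation.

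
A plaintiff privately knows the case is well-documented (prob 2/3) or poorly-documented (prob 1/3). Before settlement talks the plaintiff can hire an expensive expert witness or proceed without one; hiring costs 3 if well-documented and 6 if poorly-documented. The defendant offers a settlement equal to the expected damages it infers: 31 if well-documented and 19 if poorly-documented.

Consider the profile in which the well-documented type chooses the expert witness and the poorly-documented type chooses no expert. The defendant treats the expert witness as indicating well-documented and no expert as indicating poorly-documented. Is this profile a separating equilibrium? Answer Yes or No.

Under these beliefs, the expert witness earns settlement 31 and no expert earns settlement 19.
well-documented: the expert witness nets 31 − 3 = 28; no expert nets 19. well-documented prefers the expert witness.
poorly-documented: the expert witness nets 31 − 6 = 25; no expert nets 19. poorly-documented would deviate to the expert witness.
poorly-documented has a profitable deviation, so the profile is not an equilibrium.

No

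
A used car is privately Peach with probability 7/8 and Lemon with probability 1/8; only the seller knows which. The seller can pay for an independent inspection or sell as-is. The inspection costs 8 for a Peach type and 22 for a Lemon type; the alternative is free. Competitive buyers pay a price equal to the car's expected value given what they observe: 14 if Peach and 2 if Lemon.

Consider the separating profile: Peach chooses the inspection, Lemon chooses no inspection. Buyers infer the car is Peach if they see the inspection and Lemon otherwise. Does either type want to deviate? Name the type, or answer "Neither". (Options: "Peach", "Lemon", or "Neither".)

The inspection pays 14; no inspection pays 2.
Peach: assigned the inspection, nets 14 − 8 = 6; deviating to no inspection nets 2.
Lemon: assigned no inspection, nets 2; deviating to the inspection nets 14 − 22 = -8.
Both types strictly prefer their assigned action; no profitable deviation.

Neither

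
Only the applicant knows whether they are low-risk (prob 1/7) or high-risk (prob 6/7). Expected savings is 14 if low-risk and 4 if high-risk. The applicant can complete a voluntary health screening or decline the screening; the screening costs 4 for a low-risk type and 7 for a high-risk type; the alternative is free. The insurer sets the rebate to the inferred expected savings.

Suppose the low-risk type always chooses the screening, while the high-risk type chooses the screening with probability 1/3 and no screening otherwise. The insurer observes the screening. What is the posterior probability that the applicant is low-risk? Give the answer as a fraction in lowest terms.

P(the screening) = (1/7)·1 + (6/7)·(1/3) = 3/7.
By Bayes' rule, P(low-risk | the screening) = (1/7) / (3/7) = 1/3.

1/3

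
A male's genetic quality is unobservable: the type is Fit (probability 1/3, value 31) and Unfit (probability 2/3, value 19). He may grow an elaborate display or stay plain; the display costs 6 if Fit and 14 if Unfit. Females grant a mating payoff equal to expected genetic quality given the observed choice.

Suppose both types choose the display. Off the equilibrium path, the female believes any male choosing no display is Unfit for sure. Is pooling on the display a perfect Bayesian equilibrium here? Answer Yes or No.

No

On path, the female holds the prior and pays 1/3·31 + 2/3·19 = 23. Off path (no display), believing Unfit, it pays 19.
Fit: the display nets 23 − 6 = 17; no display nets 19. Fit would deviate.
Unfit: the display nets 23 − 14 = 9; no display nets 19. Unfit would deviate.
A type deviates, so pooling fails.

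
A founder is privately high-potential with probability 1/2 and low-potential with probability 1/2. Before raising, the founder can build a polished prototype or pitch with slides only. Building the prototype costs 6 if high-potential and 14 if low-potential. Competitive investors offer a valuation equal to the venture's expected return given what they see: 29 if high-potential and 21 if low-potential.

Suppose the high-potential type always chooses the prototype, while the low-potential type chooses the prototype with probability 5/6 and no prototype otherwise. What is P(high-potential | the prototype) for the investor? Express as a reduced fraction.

P(the prototype) = (1/2)·1 + (1/2)·(5/6) = 11/12.
By Bayes' rule, P(high-potential | the prototype) = (1/2) / (11/12) = 6/11.

6/11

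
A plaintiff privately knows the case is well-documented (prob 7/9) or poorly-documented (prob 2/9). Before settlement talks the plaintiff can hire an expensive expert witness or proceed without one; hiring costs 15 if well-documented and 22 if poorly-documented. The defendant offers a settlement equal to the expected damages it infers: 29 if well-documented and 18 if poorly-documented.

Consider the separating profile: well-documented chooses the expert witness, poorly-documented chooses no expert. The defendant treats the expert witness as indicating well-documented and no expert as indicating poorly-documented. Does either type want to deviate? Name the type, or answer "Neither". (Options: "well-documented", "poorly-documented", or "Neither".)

well-documented

The expert witness pays 29; no expert pays 18.
well-documented: assigned the expert witness, nets 29 − 15 = 14; deviating to no expert nets 18.
poorly-documented: assigned no expert, nets 18; deviating to the expert witness nets 29 − 22 = 7.
The well-documented type gains 4 by deviating.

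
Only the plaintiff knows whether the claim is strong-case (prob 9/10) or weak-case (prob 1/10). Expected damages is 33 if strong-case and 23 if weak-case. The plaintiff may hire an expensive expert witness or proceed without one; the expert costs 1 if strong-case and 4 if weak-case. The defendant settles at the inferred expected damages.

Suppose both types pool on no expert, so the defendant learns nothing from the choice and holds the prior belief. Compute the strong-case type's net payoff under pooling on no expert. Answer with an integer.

32

Pooled settlement = 9/10·33 + 1/10·23 = 32.
strong-case pays no cost for no expert, so net payoff = 32.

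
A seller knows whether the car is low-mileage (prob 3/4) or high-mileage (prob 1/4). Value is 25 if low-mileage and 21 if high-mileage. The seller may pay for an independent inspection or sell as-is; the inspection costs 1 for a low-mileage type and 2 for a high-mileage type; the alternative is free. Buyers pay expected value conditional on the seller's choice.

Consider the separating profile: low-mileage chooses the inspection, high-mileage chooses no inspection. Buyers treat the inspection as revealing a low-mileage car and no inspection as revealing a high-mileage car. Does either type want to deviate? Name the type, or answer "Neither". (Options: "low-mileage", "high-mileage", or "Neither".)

high-mileage

The inspection pays 25; no inspection pays 21.
low-mileage: assigned the inspection, nets 25 − 1 = 24; deviating to no inspection nets 21.
high-mileage: assigned no inspection, nets 21; deviating to the inspection nets 25 − 2 = 23.
The high-mileage type gains 2 by deviating.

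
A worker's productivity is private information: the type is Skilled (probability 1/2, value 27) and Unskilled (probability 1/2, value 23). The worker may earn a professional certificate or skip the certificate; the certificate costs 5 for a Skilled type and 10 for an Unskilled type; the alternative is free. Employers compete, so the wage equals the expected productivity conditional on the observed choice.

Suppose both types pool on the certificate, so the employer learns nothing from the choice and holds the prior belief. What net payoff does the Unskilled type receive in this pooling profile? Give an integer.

Pooled wage = 1/2·27 + 1/2·23 = 25.
Unskilled pays cost 10 for the certificate, so net payoff = 25 − 10 = 15.

15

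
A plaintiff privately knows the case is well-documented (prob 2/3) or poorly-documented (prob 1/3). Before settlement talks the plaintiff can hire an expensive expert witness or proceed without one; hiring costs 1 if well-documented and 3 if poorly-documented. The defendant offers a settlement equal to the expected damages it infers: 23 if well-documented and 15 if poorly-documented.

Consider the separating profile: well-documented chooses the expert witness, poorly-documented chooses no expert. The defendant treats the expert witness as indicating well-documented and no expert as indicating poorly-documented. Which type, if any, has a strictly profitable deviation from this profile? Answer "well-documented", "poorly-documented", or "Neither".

The expert witness pays 23; no expert pays 15.
well-documented: assigned the expert witness, nets 23 − 1 = 22; deviating to no expert nets 15.
poorly-documented: assigned no expert, nets 15; deviating to the expert witness nets 23 − 3 = 20.
The poorly-documented type gains 5 by deviating.

poorly-documented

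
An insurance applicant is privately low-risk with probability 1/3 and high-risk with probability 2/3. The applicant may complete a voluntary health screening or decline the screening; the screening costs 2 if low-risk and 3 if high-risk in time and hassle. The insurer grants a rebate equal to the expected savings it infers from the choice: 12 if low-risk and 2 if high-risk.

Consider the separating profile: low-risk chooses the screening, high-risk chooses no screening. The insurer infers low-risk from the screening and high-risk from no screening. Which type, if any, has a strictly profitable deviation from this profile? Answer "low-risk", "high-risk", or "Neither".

high-risk

The screening pays 12; no screening pays 2.
low-risk: assigned the screening, nets 12 − 2 = 10; deviating to no screening nets 2.
high-risk: assigned no screening, nets 2; deviating to the screening nets 12 − 3 = 9.
The high-risk type gains 7 by deviating.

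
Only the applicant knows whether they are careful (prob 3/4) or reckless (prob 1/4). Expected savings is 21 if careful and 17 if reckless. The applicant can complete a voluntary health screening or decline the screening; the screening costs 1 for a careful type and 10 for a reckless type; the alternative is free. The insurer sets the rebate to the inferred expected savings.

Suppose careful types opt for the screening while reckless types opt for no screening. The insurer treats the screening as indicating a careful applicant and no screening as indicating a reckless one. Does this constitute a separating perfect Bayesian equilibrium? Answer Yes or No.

Yes

Under these beliefs, the screening earns rebate 21 and no screening earns rebate 17.
careful: the screening nets 21 − 1 = 20; no screening nets 17. careful prefers the screening.
reckless: the screening nets 21 − 10 = 11; no screening nets 17. reckless prefers no screening.
Neither type deviates, so the separating profile is an equilibrium.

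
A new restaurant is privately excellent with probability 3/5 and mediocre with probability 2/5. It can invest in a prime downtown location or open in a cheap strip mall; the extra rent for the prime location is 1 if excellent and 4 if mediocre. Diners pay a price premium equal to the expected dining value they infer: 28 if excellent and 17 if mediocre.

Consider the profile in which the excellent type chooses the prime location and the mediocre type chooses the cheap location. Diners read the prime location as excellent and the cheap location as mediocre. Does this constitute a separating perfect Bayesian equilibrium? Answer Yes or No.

Under these beliefs, the prime location earns price premium 28 and the cheap location earns price premium 17.
excellent: the prime location nets 28 − 1 = 27; the cheap location nets 17. excellent prefers the prime location.
mediocre: the prime location nets 28 − 4 = 24; the cheap location nets 17. mediocre would deviate to the prime location.
mediocre has a profitable deviation, so the profile is not an equilibrium.

No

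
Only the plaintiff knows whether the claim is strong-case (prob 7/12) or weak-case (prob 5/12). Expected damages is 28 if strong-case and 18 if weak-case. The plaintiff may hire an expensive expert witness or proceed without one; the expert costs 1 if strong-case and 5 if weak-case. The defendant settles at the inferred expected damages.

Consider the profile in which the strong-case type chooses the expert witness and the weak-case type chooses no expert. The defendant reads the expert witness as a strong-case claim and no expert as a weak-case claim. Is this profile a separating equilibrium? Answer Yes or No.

Under these beliefs, the expert witness earns settlement 28 and no expert earns settlement 18.
strong-case: the expert witness nets 28 − 1 = 27; no expert nets 18. strong-case prefers the expert witness.
weak-case: the expert witness nets 28 − 5 = 23; no expert nets 18. weak-case would deviate to the expert witness.
weak-case has a profitable deviation, so the profile is not an equilibrium.

No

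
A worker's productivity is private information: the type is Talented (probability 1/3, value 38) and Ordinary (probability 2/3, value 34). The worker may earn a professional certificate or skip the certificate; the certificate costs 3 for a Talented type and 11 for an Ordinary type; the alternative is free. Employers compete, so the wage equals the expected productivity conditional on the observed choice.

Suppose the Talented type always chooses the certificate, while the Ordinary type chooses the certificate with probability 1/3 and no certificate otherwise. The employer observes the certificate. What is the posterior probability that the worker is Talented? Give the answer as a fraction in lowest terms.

3/5

P(the certificate) = (1/3)·1 + (2/3)·(1/3) = 5/9.
By Bayes' rule, P(Talented | the certificate) = (1/3) / (5/9) = 3/5.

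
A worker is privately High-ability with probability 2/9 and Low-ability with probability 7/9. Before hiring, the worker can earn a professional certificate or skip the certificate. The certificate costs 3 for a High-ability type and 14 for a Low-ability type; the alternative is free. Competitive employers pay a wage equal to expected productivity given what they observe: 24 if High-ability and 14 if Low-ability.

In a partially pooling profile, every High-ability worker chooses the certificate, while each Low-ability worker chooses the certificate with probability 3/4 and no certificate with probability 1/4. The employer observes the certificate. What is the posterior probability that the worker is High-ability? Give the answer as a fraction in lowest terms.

P(the certificate) = (2/9)·1 + (7/9)·(3/4) = 29/36.
By Bayes' rule, P(High-ability | the certificate) = (2/9) / (29/36) = 8/29.

8/29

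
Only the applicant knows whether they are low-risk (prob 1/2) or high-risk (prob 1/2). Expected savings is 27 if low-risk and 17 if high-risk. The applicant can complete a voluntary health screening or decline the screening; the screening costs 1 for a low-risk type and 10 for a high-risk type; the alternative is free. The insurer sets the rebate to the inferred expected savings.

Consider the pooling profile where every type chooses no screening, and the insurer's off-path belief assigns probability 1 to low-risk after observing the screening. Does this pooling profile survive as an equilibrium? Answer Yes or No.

No

On path, the insurer holds the prior and pays 1/2·27 + 1/2·17 = 22. Off path (the screening), believing low-risk, it pays 27.
low-risk: no screening nets 22; the screening nets 27 − 1 = 26. low-risk would deviate.
high-risk: no screening nets 22; the screening nets 27 − 10 = 17. high-risk stays.
A type deviates, so pooling fails.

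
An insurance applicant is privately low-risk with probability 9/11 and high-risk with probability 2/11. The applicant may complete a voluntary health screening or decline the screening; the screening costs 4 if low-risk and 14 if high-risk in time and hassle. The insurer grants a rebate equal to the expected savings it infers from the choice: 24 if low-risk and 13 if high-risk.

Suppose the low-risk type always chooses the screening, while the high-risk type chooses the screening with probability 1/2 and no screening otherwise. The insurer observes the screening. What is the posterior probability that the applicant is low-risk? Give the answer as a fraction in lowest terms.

P(the screening) = (9/11)·1 + (2/11)·(1/2) = 10/11.
By Bayes' rule, P(low-risk | the screening) = (9/11) / (10/11) = 9/10.

9/10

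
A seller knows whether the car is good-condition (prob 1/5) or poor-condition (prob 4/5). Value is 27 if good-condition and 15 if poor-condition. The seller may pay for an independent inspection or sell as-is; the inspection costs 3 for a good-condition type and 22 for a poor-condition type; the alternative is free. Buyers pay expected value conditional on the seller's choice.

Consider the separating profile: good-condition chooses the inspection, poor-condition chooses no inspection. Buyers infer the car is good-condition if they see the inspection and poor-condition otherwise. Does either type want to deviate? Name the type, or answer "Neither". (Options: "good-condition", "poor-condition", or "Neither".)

The inspection pays 27; no inspection pays 15.
good-condition: assigned the inspection, nets 27 − 3 = 24; deviating to no inspection nets 15.
poor-condition: assigned no inspection, nets 15; deviating to the inspection nets 27 − 22 = 5.
Both types strictly prefer their assigned action; no profitable deviation.

Neither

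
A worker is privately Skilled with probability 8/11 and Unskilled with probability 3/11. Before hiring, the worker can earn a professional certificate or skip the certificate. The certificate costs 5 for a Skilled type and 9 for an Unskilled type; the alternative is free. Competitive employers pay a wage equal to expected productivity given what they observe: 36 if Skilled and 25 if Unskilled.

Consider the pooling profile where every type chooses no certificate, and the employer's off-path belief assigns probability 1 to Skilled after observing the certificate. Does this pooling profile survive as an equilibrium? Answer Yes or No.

On path, the employer holds the prior and pays 8/11·36 + 3/11·25 = 33. Off path (the certificate), believing Skilled, it pays 36.
Skilled: no certificate nets 33; the certificate nets 36 − 5 = 31. Skilled stays.
Unskilled: no certificate nets 33; the certificate nets 36 − 9 = 27. Unskilled stays.
No type deviates, so pooling is sustained.

Yes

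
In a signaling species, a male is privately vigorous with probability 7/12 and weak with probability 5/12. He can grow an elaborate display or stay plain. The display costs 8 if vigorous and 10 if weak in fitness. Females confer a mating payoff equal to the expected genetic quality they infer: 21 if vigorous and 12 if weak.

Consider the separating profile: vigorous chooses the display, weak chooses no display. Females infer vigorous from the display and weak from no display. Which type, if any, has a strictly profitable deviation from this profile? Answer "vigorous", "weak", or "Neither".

The display pays 21; no display pays 12.
vigorous: assigned the display, nets 21 − 8 = 13; deviating to no display nets 12.
weak: assigned no display, nets 12; deviating to the display nets 21 − 10 = 11.
Both types strictly prefer their assigned action; no profitable deviation.

Neither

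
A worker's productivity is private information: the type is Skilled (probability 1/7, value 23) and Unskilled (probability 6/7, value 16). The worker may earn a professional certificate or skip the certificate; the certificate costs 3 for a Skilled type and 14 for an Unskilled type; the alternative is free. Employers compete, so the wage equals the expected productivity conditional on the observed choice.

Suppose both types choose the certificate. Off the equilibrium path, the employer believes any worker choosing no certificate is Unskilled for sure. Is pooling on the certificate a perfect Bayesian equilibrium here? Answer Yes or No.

No

On path, the employer holds the prior and pays 1/7·23 + 6/7·16 = 17. Off path (no certificate), believing Unskilled, it pays 16.
Skilled: the certificate nets 17 − 3 = 14; no certificate nets 16. Skilled would deviate.
Unskilled: the certificate nets 17 − 14 = 3; no certificate nets 16. Unskilled would deviate.
A type deviates, so pooling fails.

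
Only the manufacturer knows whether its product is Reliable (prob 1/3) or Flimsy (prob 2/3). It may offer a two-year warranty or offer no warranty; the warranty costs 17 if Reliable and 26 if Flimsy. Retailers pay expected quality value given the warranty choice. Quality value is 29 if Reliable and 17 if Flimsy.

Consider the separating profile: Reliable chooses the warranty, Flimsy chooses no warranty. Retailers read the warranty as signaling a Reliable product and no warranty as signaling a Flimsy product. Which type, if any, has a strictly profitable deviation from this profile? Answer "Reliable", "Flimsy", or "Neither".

Reliable

The warranty pays 29; no warranty pays 17.
Reliable: assigned the warranty, nets 29 − 17 = 12; deviating to no warranty nets 17.
Flimsy: assigned no warranty, nets 17; deviating to the warranty nets 29 − 26 = 3.
The Reliable type gains 5 by deviating.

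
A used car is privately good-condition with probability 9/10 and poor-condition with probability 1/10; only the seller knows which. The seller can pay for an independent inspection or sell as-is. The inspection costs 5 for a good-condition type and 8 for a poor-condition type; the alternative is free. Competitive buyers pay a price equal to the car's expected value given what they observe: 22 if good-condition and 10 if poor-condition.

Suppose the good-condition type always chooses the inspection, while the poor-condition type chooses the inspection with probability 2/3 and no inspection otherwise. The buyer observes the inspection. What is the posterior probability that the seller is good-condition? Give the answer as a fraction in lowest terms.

27/29

P(the inspection) = (9/10)·1 + (1/10)·(2/3) = 29/30.
By Bayes' rule, P(good-condition | the inspection) = (9/10) / (29/30) = 27/29.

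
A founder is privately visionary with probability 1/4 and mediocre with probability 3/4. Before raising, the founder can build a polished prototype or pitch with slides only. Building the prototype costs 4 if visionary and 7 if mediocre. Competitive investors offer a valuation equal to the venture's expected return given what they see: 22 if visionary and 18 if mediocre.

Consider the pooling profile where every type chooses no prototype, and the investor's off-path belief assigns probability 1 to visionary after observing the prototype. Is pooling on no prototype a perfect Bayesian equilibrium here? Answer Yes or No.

Yes

On path, the investor holds the prior and pays 1/4·22 + 3/4·18 = 19. Off path (the prototype), believing visionary, it pays 22.
visionary: no prototype nets 19; the prototype nets 22 − 4 = 18. visionary stays.
mediocre: no prototype nets 19; the prototype nets 22 − 7 = 15. mediocre stays.
No type deviates, so pooling is sustained.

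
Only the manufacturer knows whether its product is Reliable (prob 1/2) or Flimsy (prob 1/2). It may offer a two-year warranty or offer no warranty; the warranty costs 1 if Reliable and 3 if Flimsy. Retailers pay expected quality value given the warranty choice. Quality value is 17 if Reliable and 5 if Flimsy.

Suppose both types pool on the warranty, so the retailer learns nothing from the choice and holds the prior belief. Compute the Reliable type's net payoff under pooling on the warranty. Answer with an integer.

10

Pooled price = 1/2·17 + 1/2·5 = 11.
Reliable pays cost 1 for the warranty, so net payoff = 11 − 1 = 10.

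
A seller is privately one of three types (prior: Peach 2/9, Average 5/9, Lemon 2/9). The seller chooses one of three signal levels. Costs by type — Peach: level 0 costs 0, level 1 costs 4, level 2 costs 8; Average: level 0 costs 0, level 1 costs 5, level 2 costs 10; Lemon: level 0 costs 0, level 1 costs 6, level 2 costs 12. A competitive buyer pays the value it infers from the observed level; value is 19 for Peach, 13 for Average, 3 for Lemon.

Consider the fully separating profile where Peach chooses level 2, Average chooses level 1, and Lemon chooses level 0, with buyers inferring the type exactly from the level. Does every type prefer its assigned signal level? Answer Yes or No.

No

Separating prices: level 2 → 19, level 1 → 13, level 0 → 3.
Peach (assigned level 2): level 0: 3 − 0 = 3; level 1: 13 − 4 = 9; level 2: 19 − 8 = 11. Peach stays.
Average (assigned level 1): level 0: 3 − 0 = 3; level 1: 13 − 5 = 8; level 2: 19 − 10 = 9. Average prefers level 2.
Lemon (assigned level 0): level 0: 3 − 0 = 3; level 1: 13 − 6 = 7; level 2: 19 − 12 = 7. Lemon prefers level 1.
At least one type deviates; the separating profile fails.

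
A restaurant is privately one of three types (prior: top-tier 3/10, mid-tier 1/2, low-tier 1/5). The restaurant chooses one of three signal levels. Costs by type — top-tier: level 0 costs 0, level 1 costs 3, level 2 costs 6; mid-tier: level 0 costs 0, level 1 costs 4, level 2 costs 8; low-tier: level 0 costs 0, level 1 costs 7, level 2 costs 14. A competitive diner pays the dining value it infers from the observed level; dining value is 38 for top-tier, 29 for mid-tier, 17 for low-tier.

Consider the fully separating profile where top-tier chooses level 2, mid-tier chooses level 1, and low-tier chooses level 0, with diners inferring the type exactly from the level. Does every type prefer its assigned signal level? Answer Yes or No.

Separating price premiums: level 2 → 38, level 1 → 29, level 0 → 17.
top-tier (assigned level 2): level 0: 17 − 0 = 17; level 1: 29 − 3 = 26; level 2: 38 − 6 = 32. top-tier stays.
mid-tier (assigned level 1): level 0: 17 − 0 = 17; level 1: 29 − 4 = 25; level 2: 38 − 8 = 30. mid-tier prefers level 2.
low-tier (assigned level 0): level 0: 17 − 0 = 17; level 1: 29 − 7 = 22; level 2: 38 − 14 = 24. low-tier prefers level 2.
At least one type deviates; the separating profile fails.

No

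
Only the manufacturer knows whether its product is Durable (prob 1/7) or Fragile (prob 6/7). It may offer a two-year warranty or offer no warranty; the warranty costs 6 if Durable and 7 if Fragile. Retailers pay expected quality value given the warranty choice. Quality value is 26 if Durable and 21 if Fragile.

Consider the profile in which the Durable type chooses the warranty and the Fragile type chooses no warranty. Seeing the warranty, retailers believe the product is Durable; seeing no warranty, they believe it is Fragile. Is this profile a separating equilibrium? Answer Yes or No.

Under these beliefs, the warranty earns price 26 and no warranty earns price 21.
Durable: the warranty nets 26 − 6 = 20; no warranty nets 21. Durable would deviate to no warranty.
Fragile: the warranty nets 26 − 7 = 19; no warranty nets 21. Fragile prefers no warranty.
Durable has a profitable deviation, so the profile is not an equilibrium.

No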